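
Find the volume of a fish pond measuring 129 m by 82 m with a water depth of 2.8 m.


Base area = L * W = 129 * 82 = 10578 m^2
Volume = area * depth = 10578 * 2.8 = 29618.4 m^3

29618.4 m^3


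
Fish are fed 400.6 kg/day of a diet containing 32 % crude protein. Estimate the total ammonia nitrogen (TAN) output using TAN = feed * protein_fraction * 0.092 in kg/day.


Protein in feed = 400.6 * 32/100 = 128.192 kg/day
TAN = protein * 0.092 = 128.192 * 0.092 = 11.793664 kg/day

11.793664 kg/day


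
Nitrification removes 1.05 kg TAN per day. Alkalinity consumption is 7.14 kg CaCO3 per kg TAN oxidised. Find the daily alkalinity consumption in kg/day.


Alkalinity factor: 7.14 kg CaCO3 consumed per kg TAN nitrified
alk = 1.05 kg TAN * 7.14 = 7.497 kg CaCO3/day

7.497 kg CaCO3/day


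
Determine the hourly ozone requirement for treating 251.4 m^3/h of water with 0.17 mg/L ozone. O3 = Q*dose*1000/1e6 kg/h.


O3 demand (mg/h) = Q * dose * 1000 = 251.4 * 0.17 * 1000 = 42738 mg/h
Convert mg to kg: 42738 / 1e6 = 0.042738 kg/h

0.042738 kg/h


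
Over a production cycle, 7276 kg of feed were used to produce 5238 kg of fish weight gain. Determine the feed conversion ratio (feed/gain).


FCR = feed consumed / weight gained
FCR = 7276 kg / 5238 kg = 1.38908

1.38908


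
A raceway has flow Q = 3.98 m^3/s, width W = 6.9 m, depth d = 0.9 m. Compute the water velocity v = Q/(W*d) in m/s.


Cross-sectional area = W * d = 6.9 * 0.9 = 6.21 m^2
Velocity = Q / A = 3.98 / 6.21 = 0.640902 m/s

0.640902 m/s


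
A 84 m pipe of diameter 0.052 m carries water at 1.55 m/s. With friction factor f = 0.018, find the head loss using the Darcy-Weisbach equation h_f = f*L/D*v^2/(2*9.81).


v^2 = 1.55^2 = 2.4025 m^2/s^2
L/D = 84/0.052 = 1615.3846
h_f = f*(L/D)*v^2/(2g) = 0.018 * 1615.3846 * 2.4025 / 19.62 = 3.56052 m

3.56052 m


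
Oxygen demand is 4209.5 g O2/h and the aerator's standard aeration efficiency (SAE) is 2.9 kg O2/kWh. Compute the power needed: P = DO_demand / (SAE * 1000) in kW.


SAE in g O2/kWh = 2.9 * 1000 = 2900 g/kWh
P = DO_demand / SAE_g = 4209.5 / 2900 = 1.45155 kW

1.45155 kW


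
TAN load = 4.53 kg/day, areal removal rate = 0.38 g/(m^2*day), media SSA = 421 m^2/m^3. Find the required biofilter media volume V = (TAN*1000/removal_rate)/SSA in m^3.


A = 4.53*1000 / 0.38 = 11921.053 m^2
V = 11921.053 / 421 = 28.316

28.316 m^3


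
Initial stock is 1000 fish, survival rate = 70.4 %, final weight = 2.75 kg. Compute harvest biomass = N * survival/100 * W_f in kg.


Survivors = 1000 * 70.4/100 = 704 fish
Harvest biomass = survivors * W_f = 704 * 2.75 = 1936 kg

1936 kg


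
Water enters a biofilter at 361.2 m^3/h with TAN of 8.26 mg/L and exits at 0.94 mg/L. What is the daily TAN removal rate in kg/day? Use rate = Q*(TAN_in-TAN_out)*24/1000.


Concentration drop: TAN_in - TAN_out = 8.26 - 0.94 = 7.32 mg/L
Hourly TAN removed = Q * dTAN = 361.2 m^3/h * 7.32 mg/L = 2643.984 g/h  (m^3/h * mg/L = g/h)
Daily TAN removed = 2643.984 * 24 = 63455.616 g/day
Convert to kg/day: 63455.616 / 1000 = 63.455616 kg/day

63.455616 kg/day


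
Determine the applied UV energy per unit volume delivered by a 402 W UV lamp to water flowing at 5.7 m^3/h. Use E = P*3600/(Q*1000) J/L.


Energy delivered per hour = 402 W * 3600 s = 1447200 J/h
Volume treated per hour = 5.7 m^3/h * 1000 = 5700 L/h
dose = 1447200 / 5700 = 253.895 J/L

253.895 J/L


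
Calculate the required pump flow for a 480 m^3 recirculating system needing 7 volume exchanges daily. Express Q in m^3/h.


Daily recirculation volume = 480 m^3 * 7 = 3360 m^3/day
Flow rate Q = daily volume / 24 h = 3360 / 24 = 140 m^3/h

140 m^3/h


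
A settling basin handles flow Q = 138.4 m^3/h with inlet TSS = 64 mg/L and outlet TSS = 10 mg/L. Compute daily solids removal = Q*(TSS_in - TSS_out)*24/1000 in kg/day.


Concentration drop: TSS_in - TSS_out = 64 - 10 = 54 mg/L
Hourly solids removed = Q * dTSS = 138.4 m^3/h * 54 mg/L = 7473.6 g/h  (m^3/h * mg/L = g/h)
Daily solids removed = 7473.6 * 24 = 179366.4 g/day
Convert g to kg: 179366.4 / 1000 = 179.3664 kg/day

179.3664 kg/day


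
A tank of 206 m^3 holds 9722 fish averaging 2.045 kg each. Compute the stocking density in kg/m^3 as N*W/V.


Total biomass = 9722 fish * 2.045 kg = 19881.49 kg
Density = total biomass / volume = 19881.49 / 206 = 96.5121 kg/m^3

96.5121 kg/m^3


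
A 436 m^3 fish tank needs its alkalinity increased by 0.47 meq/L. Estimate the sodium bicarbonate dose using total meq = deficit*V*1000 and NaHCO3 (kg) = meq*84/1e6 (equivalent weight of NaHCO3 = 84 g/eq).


Tank volume in L = 436 m^3 * 1000 = 436000 L
Total meq required = 0.47 meq/L * 436000 L = 204920 meq
NaHCO3 mass = 204920 meq * 84 mg/meq / 1e6 = 17.2133 kg

17.2133 kg


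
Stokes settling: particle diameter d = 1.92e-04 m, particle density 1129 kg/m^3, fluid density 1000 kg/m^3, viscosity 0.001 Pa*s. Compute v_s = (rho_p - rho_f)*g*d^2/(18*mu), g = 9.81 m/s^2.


Density difference: rho_p - rho_f = 1129 - 1000 = 129 kg/m^3
d^2 = (1.92e-04)^2 = 3.6864e-08 m^2
Numerator = (rho_p - rho_f) * g * d^2 = 129 * 9.81 * 3.6864e-08 = 4.6651023e-05
Denominator = 18 * mu = 18 * 0.001 = 0.018
v_s = 4.6651023e-05 / 0.018 = 0.00259172 m/s
Check: Re = rho_f * v_s * d / mu = 1000 * 0.00259172 * 1.92e-04 / 0.001 = 0.498 < 1, so Stokes' law applies.

0.00259172 m/s


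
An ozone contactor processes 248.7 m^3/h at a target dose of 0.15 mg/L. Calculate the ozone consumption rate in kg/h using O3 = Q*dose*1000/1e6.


O3 demand (mg/h) = Q * dose * 1000 = 248.7 * 0.15 * 1000 = 37305 mg/h
Convert mg to kg: 37305 / 1e6 = 0.037305 kg/h

0.037305 kg/h


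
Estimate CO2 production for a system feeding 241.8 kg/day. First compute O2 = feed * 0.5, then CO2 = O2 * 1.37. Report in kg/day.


O2 = 241.8 * 0.5 = 120.9
CO2 = 120.9 * 1.37 = 165.633

165.633 kg/day


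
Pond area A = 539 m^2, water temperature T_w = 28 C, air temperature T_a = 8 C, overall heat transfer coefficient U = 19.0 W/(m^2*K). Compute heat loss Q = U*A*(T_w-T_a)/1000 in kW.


Temperature difference dT = 28 - 8 = 20 K
Heat loss (W) = U * A * dT = 19.0 * 539 * 20 = 204820 W
Convert to kW: 204820 / 1000 = 204.82 kW

204.82 kW


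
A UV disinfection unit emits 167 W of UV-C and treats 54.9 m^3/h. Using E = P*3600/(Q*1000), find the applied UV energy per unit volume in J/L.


Energy delivered per hour = 167 W * 3600 s = 601200 J/h
Volume treated per hour = 54.9 m^3/h * 1000 = 54900 L/h
dose = 601200 / 54900 = 10.9508 J/L

10.9508 J/L


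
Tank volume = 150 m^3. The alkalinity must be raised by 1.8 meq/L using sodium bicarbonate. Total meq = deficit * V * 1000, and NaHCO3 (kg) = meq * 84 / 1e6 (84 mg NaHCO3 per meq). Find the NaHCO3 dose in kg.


Tank volume in L = 150 m^3 * 1000 = 150000 L
Total meq required = 1.8 meq/L * 150000 L = 270000 meq
NaHCO3 mass = 270000 meq * 84 mg/meq / 1e6 = 22.68 kg

22.68 kg


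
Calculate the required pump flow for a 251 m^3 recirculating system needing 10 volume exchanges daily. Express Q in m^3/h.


Daily recirculation volume = 251 m^3 * 10 = 2510 m^3/day
Flow rate Q = daily volume / 24 h = 2510 / 24 = 104.583 m^3/h

104.583 m^3/h


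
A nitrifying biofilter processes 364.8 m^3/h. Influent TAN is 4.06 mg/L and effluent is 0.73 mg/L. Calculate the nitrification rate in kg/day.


Concentration drop: TAN_in - TAN_out = 4.06 - 0.73 = 3.33 mg/L
Hourly TAN removed = Q * dTAN = 364.8 m^3/h * 3.33 mg/L = 1214.784 g/h  (m^3/h * mg/L = g/h)
Daily TAN removed = 1214.784 * 24 = 29154.816 g/day
Convert to kg/day: 29154.816 / 1000 = 29.154816 kg/day

29.154816 kg/day


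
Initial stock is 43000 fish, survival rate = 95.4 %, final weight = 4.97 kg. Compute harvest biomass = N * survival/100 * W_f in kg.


Survivors = 43000 * 95.4/100 = 41022 fish
Harvest biomass = survivors * W_f = 41022 * 4.97 = 203879.34 kg

203879.34 kg


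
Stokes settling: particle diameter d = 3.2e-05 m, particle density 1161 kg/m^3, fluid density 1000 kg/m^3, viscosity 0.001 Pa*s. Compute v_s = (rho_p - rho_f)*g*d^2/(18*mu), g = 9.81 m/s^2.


Density difference: rho_p - rho_f = 1161 - 1000 = 161 kg/m^3
d^2 = (3.2e-05)^2 = 1.024e-09 m^2
Numerator = (rho_p - rho_f) * g * d^2 = 161 * 9.81 * 1.024e-09 = 1.6173158e-06
Denominator = 18 * mu = 18 * 0.001 = 0.018
v_s = 1.6173158e-06 / 0.018 = 8.98509e-05 m/s
Check: Re = rho_f * v_s * d / mu = 1000 * 8.98509e-05 * 3.2e-05 / 0.001 = 0.00288 < 1, so Stokes' law applies.

8.98509e-05 m/s


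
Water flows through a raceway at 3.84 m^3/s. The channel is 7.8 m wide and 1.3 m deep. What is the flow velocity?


Cross-sectional area = W * d = 7.8 * 1.3 = 10.14 m^2
Velocity = Q / A = 3.84 / 10.14 = 0.378698 m/s

0.378698 m/s


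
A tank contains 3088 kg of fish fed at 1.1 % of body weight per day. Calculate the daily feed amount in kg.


Feeding rate fraction = 1.1% / 100 = 0.011
Daily feed = 3088 kg * 0.011 = 33.968 kg/day

33.968 kg/day


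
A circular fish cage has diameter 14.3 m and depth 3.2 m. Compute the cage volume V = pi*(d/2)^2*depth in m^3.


r = d/2 = 14.3/2 = 7.15 m
Base area = pi*r^2 = pi*7.15^2 = 160.60607 m^2
Volume = 160.60607 * 3.2 = 513.939 m^3

513.939 m^3


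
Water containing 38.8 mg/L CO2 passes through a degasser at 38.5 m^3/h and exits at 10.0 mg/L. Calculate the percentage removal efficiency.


CO2_out / CO2_in = 10.0 / 38.8 = 0.25773196
Fraction remaining = 0.25773196
efficiency = (1 - 0.25773196) * 100 = 74.2268 %

74.2268 %


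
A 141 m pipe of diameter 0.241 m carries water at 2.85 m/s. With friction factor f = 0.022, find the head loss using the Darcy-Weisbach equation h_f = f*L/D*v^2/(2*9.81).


v^2 = 2.85^2 = 8.1225 m^2/s^2
L/D = 141/0.241 = 585.06224
h_f = f*(L/D)*v^2/(2g) = 0.022 * 585.06224 * 8.1225 / 19.62 = 5.32863 m

5.32863 m


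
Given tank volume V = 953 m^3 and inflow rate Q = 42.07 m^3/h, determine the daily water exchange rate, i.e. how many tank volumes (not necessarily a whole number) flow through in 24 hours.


Daily flow volume = 42.07 m^3/h * 24 h = 1009.68 m^3/day
Exchanges = daily flow / tank volume = 1009.68 / 953 = 1.05948 exchanges/day

1.05948 exchanges/day


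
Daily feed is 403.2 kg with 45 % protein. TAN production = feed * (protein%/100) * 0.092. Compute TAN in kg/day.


Protein in feed = 403.2 * 45/100 = 181.44 kg/day
TAN = protein * 0.092 = 181.44 * 0.092 = 16.69248 kg/day

16.69248 kg/day


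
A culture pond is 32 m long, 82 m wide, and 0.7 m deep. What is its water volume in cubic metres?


Base area = L * W = 32 * 82 = 2624 m^2
Volume = area * depth = 2624 * 0.7 = 1836.8 m^3

1836.8 m^3


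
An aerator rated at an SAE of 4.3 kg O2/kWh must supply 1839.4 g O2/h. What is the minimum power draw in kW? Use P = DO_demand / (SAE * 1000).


SAE in g O2/kWh = 4.3 * 1000 = 4300 g/kWh
P = DO_demand / SAE_g = 1839.4 / 4300 = 0.427767 kW

0.427767 kW


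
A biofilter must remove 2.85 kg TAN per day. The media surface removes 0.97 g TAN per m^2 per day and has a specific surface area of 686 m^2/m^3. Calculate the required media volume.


A = 2.85*1000 / 0.97 = 2938.1443 m^2
V = 2938.1443 / 686 = 4.28301

4.28301 m^3


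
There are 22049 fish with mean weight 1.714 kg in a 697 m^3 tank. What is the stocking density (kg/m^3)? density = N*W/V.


Total biomass = 22049 fish * 1.714 kg = 37791.986 kg
Density = total biomass / volume = 37791.986 / 697 = 54.2209 kg/m^3

54.2209 kg/m^3


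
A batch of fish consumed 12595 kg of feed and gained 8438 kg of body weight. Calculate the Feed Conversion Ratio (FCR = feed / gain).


FCR = feed consumed / weight gained
FCR = 12595 kg / 8438 kg = 1.49265

1.49265


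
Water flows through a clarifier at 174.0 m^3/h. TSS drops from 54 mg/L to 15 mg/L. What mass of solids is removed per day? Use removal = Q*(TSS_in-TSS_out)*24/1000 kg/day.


Concentration drop: TSS_in - TSS_out = 54 - 15 = 39 mg/L
Hourly solids removed = Q * dTSS = 174.0 m^3/h * 39 mg/L = 6786 g/h  (m^3/h * mg/L = g/h)
Daily solids removed = 6786 * 24 = 162864 g/day
Convert g to kg: 162864 / 1000 = 162.864 kg/day

162.864 kg/day


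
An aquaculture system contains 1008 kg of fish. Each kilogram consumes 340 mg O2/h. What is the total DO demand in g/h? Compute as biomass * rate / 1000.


Total O2 consumption (mg/h) = 1008 kg * 340 mg/(kg*h) = 342720 mg/h
Convert to g/h: 342720 / 1000 = 342.72 g/h

342.72 g/h


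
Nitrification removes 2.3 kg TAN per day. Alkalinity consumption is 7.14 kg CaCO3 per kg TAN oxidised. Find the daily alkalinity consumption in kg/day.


Alkalinity factor: 7.14 kg CaCO3 consumed per kg TAN nitrified
alk = 2.3 kg TAN * 7.14 = 16.422 kg CaCO3/day

16.422 kg CaCO3/day


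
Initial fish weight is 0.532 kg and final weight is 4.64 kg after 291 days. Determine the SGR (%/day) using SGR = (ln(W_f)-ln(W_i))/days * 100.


ln(W_f) = ln(4.64) = 1.5347144
ln(W_i) = ln(0.532) = -0.63111179
ln(W_f) - ln(W_i) = 1.5347144 - -0.63111179 = 2.1658262
SGR = 2.1658262 / 291 * 100 = 0.74427 %/day

0.74427 %/day


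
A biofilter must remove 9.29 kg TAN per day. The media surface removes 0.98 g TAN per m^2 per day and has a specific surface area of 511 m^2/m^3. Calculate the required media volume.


A = 9.29*1000 / 0.98 = 9479.5918 m^2
V = 9479.5918 / 511 = 18.5511

18.5511 m^3


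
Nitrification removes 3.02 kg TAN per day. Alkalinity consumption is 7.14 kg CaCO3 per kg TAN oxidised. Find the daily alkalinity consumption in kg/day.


Alkalinity factor: 7.14 kg CaCO3 consumed per kg TAN nitrified
alk = 3.02 kg TAN * 7.14 = 21.5628 kg CaCO3/day

21.5628 kg CaCO3/day


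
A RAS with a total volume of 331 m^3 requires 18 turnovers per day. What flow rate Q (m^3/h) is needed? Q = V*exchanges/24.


Daily recirculation volume = 331 m^3 * 18 = 5958 m^3/day
Flow rate Q = daily volume / 24 h = 5958 / 24 = 248.25 m^3/h

248.25 m^3/h


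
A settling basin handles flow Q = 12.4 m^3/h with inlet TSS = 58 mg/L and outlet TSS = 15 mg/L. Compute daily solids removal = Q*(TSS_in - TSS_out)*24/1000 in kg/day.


Concentration drop: TSS_in - TSS_out = 58 - 15 = 43 mg/L
Hourly solids removed = Q * dTSS = 12.4 m^3/h * 43 mg/L = 533.2 g/h  (m^3/h * mg/L = g/h)
Daily solids removed = 533.2 * 24 = 12796.8 g/day
Convert g to kg: 12796.8 / 1000 = 12.7968 kg/day

12.7968 kg/day


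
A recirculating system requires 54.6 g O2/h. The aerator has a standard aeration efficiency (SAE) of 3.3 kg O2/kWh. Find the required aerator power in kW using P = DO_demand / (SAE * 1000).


SAE in g O2/kWh = 3.3 * 1000 = 3300 g/kWh
P = DO_demand / SAE_g = 54.6 / 3300 = 0.0165455 kW

0.0165455 kW


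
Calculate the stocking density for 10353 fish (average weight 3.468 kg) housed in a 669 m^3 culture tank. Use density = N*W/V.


Total biomass = 10353 fish * 3.468 kg = 35904.204 kg
Density = total biomass / volume = 35904.204 / 669 = 53.6685 kg/m^3

53.6685 kg/m^3


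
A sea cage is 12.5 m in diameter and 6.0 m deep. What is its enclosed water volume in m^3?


r = d/2 = 12.5/2 = 6.25 m
Base area = pi*r^2 = pi*6.25^2 = 122.71846 m^2
Volume = 122.71846 * 6.0 = 736.311 m^3

736.311 m^3


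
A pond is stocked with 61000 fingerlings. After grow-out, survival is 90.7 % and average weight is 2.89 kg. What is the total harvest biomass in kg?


Survivors = 61000 * 90.7/100 = 55327 fish
Harvest biomass = survivors * W_f = 55327 * 2.89 = 159895.03 kg

159895.03 kg


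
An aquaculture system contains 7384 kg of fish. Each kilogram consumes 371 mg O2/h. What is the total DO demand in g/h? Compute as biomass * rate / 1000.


Total O2 consumption (mg/h) = 7384 kg * 371 mg/(kg*h) = 2739464 mg/h
Convert to g/h: 2739464 / 1000 = 2739.464 g/h

2739.464 g/h


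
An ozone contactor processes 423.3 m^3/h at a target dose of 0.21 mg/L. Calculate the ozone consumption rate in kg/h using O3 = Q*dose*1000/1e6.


O3 demand (mg/h) = Q * dose * 1000 = 423.3 * 0.21 * 1000 = 88893 mg/h
Convert mg to kg: 88893 / 1e6 = 0.088893 kg/h

0.088893 kg/h


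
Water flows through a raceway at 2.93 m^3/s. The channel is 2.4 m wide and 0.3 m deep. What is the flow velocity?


Cross-sectional area = W * d = 2.4 * 0.3 = 0.72 m^2
Velocity = Q / A = 2.93 / 0.72 = 4.06944 m/s

4.06944 m/s


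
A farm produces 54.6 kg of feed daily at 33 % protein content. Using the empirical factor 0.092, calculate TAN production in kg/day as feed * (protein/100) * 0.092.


Protein in feed = 54.6 * 33/100 = 18.018 kg/day
TAN = protein * 0.092 = 18.018 * 0.092 = 1.657656 kg/day

1.657656 kg/day


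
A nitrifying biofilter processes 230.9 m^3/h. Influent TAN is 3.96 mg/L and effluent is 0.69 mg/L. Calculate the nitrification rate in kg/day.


Concentration drop: TAN_in - TAN_out = 3.96 - 0.69 = 3.27 mg/L
Hourly TAN removed = Q * dTAN = 230.9 m^3/h * 3.27 mg/L = 755.043 g/h  (m^3/h * mg/L = g/h)
Daily TAN removed = 755.043 * 24 = 18121.032 g/day
Convert to kg/day: 18121.032 / 1000 = 18.121032 kg/day

18.121032 kg/day


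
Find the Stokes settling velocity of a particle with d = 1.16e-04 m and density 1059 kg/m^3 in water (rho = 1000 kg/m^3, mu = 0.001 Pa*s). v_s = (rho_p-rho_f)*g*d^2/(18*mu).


Density difference: rho_p - rho_f = 1059 - 1000 = 59 kg/m^3
d^2 = (1.16e-04)^2 = 1.3456e-08 m^2
Numerator = (rho_p - rho_f) * g * d^2 = 59 * 9.81 * 1.3456e-08 = 7.7881982e-06
Denominator = 18 * mu = 18 * 0.001 = 0.018
v_s = 7.7881982e-06 / 0.018 = 4.32678e-04 m/s
Check: Re = rho_f * v_s * d / mu = 1000 * 4.32678e-04 * 1.16e-04 / 0.001 = 0.0502 < 1, so Stokes' law applies.

4.32678e-04 m/s


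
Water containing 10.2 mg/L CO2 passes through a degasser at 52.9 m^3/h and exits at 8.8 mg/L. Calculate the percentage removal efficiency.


CO2_out / CO2_in = 8.8 / 10.2 = 0.8627451
Fraction remaining = 0.8627451
efficiency = (1 - 0.8627451) * 100 = 13.7255 %

13.7255 %


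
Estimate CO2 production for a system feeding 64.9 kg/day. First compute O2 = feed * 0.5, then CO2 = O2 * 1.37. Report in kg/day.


O2 = 64.9 * 0.5 = 32.45
CO2 = 32.45 * 1.37 = 44.4565

44.4565 kg/day


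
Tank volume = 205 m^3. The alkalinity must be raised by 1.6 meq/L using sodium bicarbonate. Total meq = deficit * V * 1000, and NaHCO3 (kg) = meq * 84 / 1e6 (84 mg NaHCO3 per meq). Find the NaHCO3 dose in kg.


Tank volume in L = 205 m^3 * 1000 = 205000 L
Total meq required = 1.6 meq/L * 205000 L = 328000 meq
NaHCO3 mass = 328000 meq * 84 mg/meq / 1e6 = 27.552 kg

27.552 kg


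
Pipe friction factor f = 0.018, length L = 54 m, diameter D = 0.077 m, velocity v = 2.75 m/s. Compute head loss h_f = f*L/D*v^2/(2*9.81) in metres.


v^2 = 2.75^2 = 7.5625 m^2/s^2
L/D = 54/0.077 = 701.2987
h_f = f*(L/D)*v^2/(2g) = 0.018 * 701.2987 * 7.5625 / 19.62 = 4.86566 m

4.86566 m


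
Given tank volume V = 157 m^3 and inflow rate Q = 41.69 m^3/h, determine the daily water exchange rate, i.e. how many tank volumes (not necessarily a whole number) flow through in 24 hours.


Daily flow volume = 41.69 m^3/h * 24 h = 1000.56 m^3/day
Exchanges = daily flow / tank volume = 1000.56 / 157 = 6.37299 exchanges/day

6.37299 exchanges/day


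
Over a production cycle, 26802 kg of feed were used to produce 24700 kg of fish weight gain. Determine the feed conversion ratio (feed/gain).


FCR = feed consumed / weight gained
FCR = 26802 kg / 24700 kg = 1.0851

1.0851


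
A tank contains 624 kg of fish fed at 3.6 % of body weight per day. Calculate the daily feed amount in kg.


Feeding rate fraction = 3.6% / 100 = 0.036
Daily feed = 624 kg * 0.036 = 22.464 kg/day

22.464 kg/day


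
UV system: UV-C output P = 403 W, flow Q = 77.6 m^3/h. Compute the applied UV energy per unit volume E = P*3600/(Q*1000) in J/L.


Energy delivered per hour = 403 W * 3600 s = 1450800 J/h
Volume treated per hour = 77.6 m^3/h * 1000 = 77600 L/h
dose = 1450800 / 77600 = 18.6959 J/L

18.6959 J/L


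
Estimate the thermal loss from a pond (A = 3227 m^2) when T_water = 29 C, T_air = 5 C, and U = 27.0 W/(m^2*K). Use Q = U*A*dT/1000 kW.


Temperature difference dT = 29 - 5 = 24 K
Heat loss (W) = U * A * dT = 27.0 * 3227 * 24 = 2091096 W
Convert to kW: 2091096 / 1000 = 2091.096 kW

2091.096 kW


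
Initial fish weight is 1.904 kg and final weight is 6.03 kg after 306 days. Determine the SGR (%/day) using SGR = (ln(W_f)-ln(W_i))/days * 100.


ln(W_f) = ln(6.03) = 1.796747
ln(W_i) = ln(1.904) = 0.64395694
ln(W_f) - ln(W_i) = 1.796747 - 0.64395694 = 1.1527901
SGR = 1.1527901 / 306 * 100 = 0.376729 %/day

0.376729 %/day


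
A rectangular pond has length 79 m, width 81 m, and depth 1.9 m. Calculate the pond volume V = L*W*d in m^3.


Base area = L * W = 79 * 81 = 6399 m^2
Volume = area * depth = 6399 * 1.9 = 12158.1 m^3

12158.1 m^3


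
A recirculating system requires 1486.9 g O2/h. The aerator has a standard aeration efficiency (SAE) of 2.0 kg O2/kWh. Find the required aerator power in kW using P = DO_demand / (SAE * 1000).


SAE in g O2/kWh = 2.0 * 1000 = 2000 g/kWh
P = DO_demand / SAE_g = 1486.9 / 2000 = 0.74345 kW

0.74345 kW


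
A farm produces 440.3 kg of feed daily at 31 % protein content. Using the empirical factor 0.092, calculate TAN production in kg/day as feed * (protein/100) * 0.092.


Protein in feed = 440.3 * 31/100 = 136.493 kg/day
TAN = protein * 0.092 = 136.493 * 0.092 = 12.557356 kg/day

12.557356 kg/day


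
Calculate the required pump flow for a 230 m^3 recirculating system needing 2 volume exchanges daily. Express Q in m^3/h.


Daily recirculation volume = 230 m^3 * 2 = 460 m^3/day
Flow rate Q = daily volume / 24 h = 460 / 24 = 19.1667 m^3/h

19.1667 m^3/h


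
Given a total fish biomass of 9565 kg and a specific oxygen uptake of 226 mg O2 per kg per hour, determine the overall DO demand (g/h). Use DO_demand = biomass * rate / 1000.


Total O2 consumption (mg/h) = 9565 kg * 226 mg/(kg*h) = 2161690 mg/h
Convert to g/h: 2161690 / 1000 = 2161.69 g/h

2161.69 g/h


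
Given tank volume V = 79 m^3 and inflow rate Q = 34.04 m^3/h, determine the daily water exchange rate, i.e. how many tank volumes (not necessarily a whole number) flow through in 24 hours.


Daily flow volume = 34.04 m^3/h * 24 h = 816.96 m^3/day
Exchanges = daily flow / tank volume = 816.96 / 79 = 10.3413 exchanges/day

10.3413 exchanges/day


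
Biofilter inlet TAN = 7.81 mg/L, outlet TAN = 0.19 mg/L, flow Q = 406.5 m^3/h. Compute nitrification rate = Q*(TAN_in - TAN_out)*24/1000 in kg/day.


Concentration drop: TAN_in - TAN_out = 7.81 - 0.19 = 7.62 mg/L
Hourly TAN removed = Q * dTAN = 406.5 m^3/h * 7.62 mg/L = 3097.53 g/h  (m^3/h * mg/L = g/h)
Daily TAN removed = 3097.53 * 24 = 74340.72 g/day
Convert to kg/day: 74340.72 / 1000 = 74.34072 kg/day

74.34072 kg/day


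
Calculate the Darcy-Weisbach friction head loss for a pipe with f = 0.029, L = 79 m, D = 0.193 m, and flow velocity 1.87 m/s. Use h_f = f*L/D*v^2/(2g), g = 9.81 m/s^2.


v^2 = 1.87^2 = 3.4969 m^2/s^2
L/D = 79/0.193 = 409.32642
h_f = f*(L/D)*v^2/(2g) = 0.029 * 409.32642 * 3.4969 / 19.62 = 2.11569 m

2.11569 m


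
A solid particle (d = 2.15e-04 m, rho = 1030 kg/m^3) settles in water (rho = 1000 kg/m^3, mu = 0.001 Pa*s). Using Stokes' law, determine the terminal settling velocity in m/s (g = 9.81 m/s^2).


Density difference: rho_p - rho_f = 1030 - 1000 = 30 kg/m^3
d^2 = (2.15e-04)^2 = 4.6225e-08 m^2
Numerator = (rho_p - rho_f) * g * d^2 = 30 * 9.81 * 4.6225e-08 = 1.3604018e-05
Denominator = 18 * mu = 18 * 0.001 = 0.018
v_s = 1.3604018e-05 / 0.018 = 7.55779e-04 m/s
Check: Re = rho_f * v_s * d / mu = 1000 * 7.55779e-04 * 2.15e-04 / 0.001 = 0.162 < 1, so Stokes' law applies.

7.55779e-04 m/s


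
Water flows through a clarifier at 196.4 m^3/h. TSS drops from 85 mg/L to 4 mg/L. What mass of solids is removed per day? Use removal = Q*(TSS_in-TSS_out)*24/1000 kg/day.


Concentration drop: TSS_in - TSS_out = 85 - 4 = 81 mg/L
Hourly solids removed = Q * dTSS = 196.4 m^3/h * 81 mg/L = 15908.4 g/h  (m^3/h * mg/L = g/h)
Daily solids removed = 15908.4 * 24 = 381801.6 g/day
Convert g to kg: 381801.6 / 1000 = 381.8016 kg/day

381.8016 kg/day


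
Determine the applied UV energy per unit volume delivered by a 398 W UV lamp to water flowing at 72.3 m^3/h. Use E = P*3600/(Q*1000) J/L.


Energy delivered per hour = 398 W * 3600 s = 1432800 J/h
Volume treated per hour = 72.3 m^3/h * 1000 = 72300 L/h
dose = 1432800 / 72300 = 19.8174 J/L

19.8174 J/L


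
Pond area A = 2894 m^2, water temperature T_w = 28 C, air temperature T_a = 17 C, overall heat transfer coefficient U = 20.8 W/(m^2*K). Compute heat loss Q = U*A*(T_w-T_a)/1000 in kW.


Temperature difference dT = 28 - 17 = 11 K
Heat loss (W) = U * A * dT = 20.8 * 2894 * 11 = 662147.2 W
Convert to kW: 662147.2 / 1000 = 662.1472 kW

662.1472 kW


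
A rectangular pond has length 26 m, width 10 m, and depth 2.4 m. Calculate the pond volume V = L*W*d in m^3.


Base area = L * W = 26 * 10 = 260 m^2
Volume = area * depth = 260 * 2.4 = 624 m^3

624 m^3


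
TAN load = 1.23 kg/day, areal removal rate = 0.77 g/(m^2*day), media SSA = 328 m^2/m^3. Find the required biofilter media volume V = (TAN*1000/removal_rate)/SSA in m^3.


A = 1.23*1000 / 0.77 = 1597.4026 m^2
V = 1597.4026 / 328 = 4.87013

4.87013 m^3


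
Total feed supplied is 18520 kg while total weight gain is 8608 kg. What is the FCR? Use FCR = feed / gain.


FCR = feed consumed / weight gained
FCR = 18520 kg / 8608 kg = 2.15149

2.15149


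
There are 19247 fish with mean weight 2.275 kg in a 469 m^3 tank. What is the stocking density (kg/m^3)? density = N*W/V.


Total biomass = 19247 fish * 2.275 kg = 43786.925 kg
Density = total biomass / volume = 43786.925 / 469 = 93.3623 kg/m^3

93.3623 kg/m^3


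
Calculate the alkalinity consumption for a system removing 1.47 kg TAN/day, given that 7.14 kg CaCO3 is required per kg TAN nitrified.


Alkalinity factor: 7.14 kg CaCO3 consumed per kg TAN nitrified
alk = 1.47 kg TAN * 7.14 = 10.4958 kg CaCO3/day

10.4958 kg CaCO3/day


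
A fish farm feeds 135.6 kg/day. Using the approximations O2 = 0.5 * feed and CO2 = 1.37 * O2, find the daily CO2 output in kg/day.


O2 = 135.6 * 0.5 = 67.8
CO2 = 67.8 * 1.37 = 92.886

92.886 kg/day


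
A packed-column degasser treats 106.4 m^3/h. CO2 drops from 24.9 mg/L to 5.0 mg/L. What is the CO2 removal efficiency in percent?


CO2_out / CO2_in = 5.0 / 24.9 = 0.20080321
Fraction remaining = 0.20080321
efficiency = (1 - 0.20080321) * 100 = 79.9197 %

79.9197 %


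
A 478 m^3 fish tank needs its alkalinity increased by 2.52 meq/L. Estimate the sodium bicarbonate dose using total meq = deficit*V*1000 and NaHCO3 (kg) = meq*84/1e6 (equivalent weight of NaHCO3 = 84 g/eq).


Tank volume in L = 478 m^3 * 1000 = 478000 L
Total meq required = 2.52 meq/L * 478000 L = 1204560 meq
NaHCO3 mass = 1204560 meq * 84 mg/meq / 1e6 = 101.183 kg

101.183 kg


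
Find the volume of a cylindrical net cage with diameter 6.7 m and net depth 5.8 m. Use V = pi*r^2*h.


r = d/2 = 6.7/2 = 3.35 m
Base area = pi*r^2 = pi*3.35^2 = 35.256524 m^2
Volume = 35.256524 * 5.8 = 204.488 m^3

204.488 m^3


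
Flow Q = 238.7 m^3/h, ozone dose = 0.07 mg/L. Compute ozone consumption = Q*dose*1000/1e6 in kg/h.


O3 demand (mg/h) = Q * dose * 1000 = 238.7 * 0.07 * 1000 = 16709 mg/h
Convert mg to kg: 16709 / 1e6 = 0.016709 kg/h

0.016709 kg/h


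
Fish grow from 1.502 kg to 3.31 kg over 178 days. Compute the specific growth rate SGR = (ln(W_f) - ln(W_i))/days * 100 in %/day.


ln(W_f) = ln(3.31) = 1.1969482
ln(W_i) = ln(1.502) = 0.40679755
ln(W_f) - ln(W_i) = 1.1969482 - 0.40679755 = 0.79015065
SGR = 0.79015065 / 178 * 100 = 0.443905 %/day

0.443905 %/day


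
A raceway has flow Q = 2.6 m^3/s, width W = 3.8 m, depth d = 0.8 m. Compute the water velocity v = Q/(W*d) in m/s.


Cross-sectional area = W * d = 3.8 * 0.8 = 3.04 m^2
Velocity = Q / A = 2.6 / 3.04 = 0.855263 m/s

0.855263 m/s


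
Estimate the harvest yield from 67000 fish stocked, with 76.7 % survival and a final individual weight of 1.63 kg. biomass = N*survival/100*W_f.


Survivors = 67000 * 76.7/100 = 51389 fish
Harvest biomass = survivors * W_f = 51389 * 1.63 = 83764.07 kg

83764.07 kg


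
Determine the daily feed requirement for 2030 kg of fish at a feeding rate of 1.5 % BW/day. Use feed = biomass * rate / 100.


Feeding rate fraction = 1.5% / 100 = 0.015
Daily feed = 2030 kg * 0.015 = 30.45 kg/day

30.45 kg/day


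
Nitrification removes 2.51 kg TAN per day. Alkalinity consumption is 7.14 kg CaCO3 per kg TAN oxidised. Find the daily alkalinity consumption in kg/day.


Alkalinity factor: 7.14 kg CaCO3 consumed per kg TAN nitrified
alk = 2.51 kg TAN * 7.14 = 17.9214 kg CaCO3/day

17.9214 kg CaCO3/day


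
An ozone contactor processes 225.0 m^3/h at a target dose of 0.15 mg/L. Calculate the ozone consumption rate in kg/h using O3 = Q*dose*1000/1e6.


O3 demand (mg/h) = Q * dose * 1000 = 225.0 * 0.15 * 1000 = 33750 mg/h
Convert mg to kg: 33750 / 1e6 = 0.03375 kg/h

0.03375 kg/h


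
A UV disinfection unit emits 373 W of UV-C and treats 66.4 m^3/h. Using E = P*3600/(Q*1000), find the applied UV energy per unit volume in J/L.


Energy delivered per hour = 373 W * 3600 s = 1342800 J/h
Volume treated per hour = 66.4 m^3/h * 1000 = 66400 L/h
dose = 1342800 / 66400 = 20.2229 J/L

20.2229 J/L


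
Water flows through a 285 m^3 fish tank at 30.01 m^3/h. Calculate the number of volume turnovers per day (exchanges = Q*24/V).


Daily flow volume = 30.01 m^3/h * 24 h = 720.24 m^3/day
Exchanges = daily flow / tank volume = 720.24 / 285 = 2.52716 exchanges/day

2.52716 exchanges/day


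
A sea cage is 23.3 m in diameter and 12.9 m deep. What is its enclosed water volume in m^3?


r = d/2 = 23.3/2 = 11.65 m
Base area = pi*r^2 = pi*11.65^2 = 426.38481 m^2
Volume = 426.38481 * 12.9 = 5500.36 m^3

5500.36 m^3


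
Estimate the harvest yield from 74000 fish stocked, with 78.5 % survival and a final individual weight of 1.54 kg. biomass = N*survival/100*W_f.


Survivors = 74000 * 78.5/100 = 58090 fish
Harvest biomass = survivors * W_f = 58090 * 1.54 = 89458.6 kg

89458.6 kg


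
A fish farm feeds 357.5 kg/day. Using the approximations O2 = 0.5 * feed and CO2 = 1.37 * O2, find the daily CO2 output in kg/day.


O2 = 357.5 * 0.5 = 178.75
CO2 = 178.75 * 1.37 = 244.8875

244.8875 kg/day


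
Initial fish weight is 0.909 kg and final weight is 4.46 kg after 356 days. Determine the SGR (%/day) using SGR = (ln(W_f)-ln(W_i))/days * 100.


ln(W_f) = ln(4.46) = 1.4951488
ln(W_i) = ln(0.909) = -0.095410185
ln(W_f) - ln(W_i) = 1.4951488 - -0.095410185 = 1.590559
SGR = 1.590559 / 356 * 100 = 0.446786 %/day

0.446786 %/day


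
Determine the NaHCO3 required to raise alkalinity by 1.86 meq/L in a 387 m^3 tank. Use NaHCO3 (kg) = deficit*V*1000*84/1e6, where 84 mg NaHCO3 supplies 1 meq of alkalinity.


Tank volume in L = 387 m^3 * 1000 = 387000 L
Total meq required = 1.86 meq/L * 387000 L = 719820 meq
NaHCO3 mass = 719820 meq * 84 mg/meq / 1e6 = 60.4649 kg

60.4649 kg


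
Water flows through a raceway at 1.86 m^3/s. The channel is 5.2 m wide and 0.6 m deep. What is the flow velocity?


Cross-sectional area = W * d = 5.2 * 0.6 = 3.12 m^2
Velocity = Q / A = 1.86 / 3.12 = 0.596154 m/s

0.596154 m/s


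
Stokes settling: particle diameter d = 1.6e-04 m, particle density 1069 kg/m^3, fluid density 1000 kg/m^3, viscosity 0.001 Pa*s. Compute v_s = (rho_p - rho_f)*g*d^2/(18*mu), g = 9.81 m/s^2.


Density difference: rho_p - rho_f = 1069 - 1000 = 69 kg/m^3
d^2 = (1.6e-04)^2 = 2.56e-08 m^2
Numerator = (rho_p - rho_f) * g * d^2 = 69 * 9.81 * 2.56e-08 = 1.7328384e-05
Denominator = 18 * mu = 18 * 0.001 = 0.018
v_s = 1.7328384e-05 / 0.018 = 9.62688e-04 m/s
Check: Re = rho_f * v_s * d / mu = 1000 * 9.62688e-04 * 1.6e-04 / 0.001 = 0.154 < 1, so Stokes' law applies.

9.62688e-04 m/s


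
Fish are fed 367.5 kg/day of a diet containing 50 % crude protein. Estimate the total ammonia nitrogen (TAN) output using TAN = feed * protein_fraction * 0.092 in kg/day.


Protein in feed = 367.5 * 50/100 = 183.75 kg/day
TAN = protein * 0.092 = 183.75 * 0.092 = 16.905 kg/day

16.905 kg/day


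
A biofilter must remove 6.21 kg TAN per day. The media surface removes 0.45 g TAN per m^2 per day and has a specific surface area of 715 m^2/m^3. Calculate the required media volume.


A = 6.21*1000 / 0.45 = 13800 m^2
V = 13800 / 715 = 19.3007

19.3007 m^3


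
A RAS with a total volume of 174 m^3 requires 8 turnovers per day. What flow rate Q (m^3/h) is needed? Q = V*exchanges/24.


Daily recirculation volume = 174 m^3 * 8 = 1392 m^3/day
Flow rate Q = daily volume / 24 h = 1392 / 24 = 58 m^3/h

58 m^3/h


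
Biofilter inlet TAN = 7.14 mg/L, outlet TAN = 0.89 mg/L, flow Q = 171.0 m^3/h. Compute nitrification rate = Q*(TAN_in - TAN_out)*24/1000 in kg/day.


Concentration drop: TAN_in - TAN_out = 7.14 - 0.89 = 6.25 mg/L
Hourly TAN removed = Q * dTAN = 171.0 m^3/h * 6.25 mg/L = 1068.75 g/h  (m^3/h * mg/L = g/h)
Daily TAN removed = 1068.75 * 24 = 25650 g/day
Convert to kg/day: 25650 / 1000 = 25.65 kg/day

25.65 kg/day


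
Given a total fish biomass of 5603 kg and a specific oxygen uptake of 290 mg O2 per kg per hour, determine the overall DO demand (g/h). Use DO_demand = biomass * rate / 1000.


Total O2 consumption (mg/h) = 5603 kg * 290 mg/(kg*h) = 1624870 mg/h
Convert to g/h: 1624870 / 1000 = 1624.87 g/h

1624.87 g/h


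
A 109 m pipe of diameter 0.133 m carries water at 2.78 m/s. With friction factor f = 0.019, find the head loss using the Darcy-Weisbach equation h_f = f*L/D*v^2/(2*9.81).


v^2 = 2.78^2 = 7.7284 m^2/s^2
L/D = 109/0.133 = 819.54887
h_f = f*(L/D)*v^2/(2g) = 0.019 * 819.54887 * 7.7284 / 19.62 = 6.13365 m

6.13365 m


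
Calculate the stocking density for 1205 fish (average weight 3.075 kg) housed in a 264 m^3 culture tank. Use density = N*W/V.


Total biomass = 1205 fish * 3.075 kg = 3705.375 kg
Density = total biomass / volume = 3705.375 / 264 = 14.0355 kg/m^3

14.0355 kg/m^3


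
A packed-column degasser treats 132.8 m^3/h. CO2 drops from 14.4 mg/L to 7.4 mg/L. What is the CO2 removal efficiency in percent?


CO2_out / CO2_in = 7.4 / 14.4 = 0.51388889
Fraction remaining = 0.51388889
efficiency = (1 - 0.51388889) * 100 = 48.6111 %

48.6111 %


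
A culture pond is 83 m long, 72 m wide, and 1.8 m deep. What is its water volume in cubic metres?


Base area = L * W = 83 * 72 = 5976 m^2
Volume = area * depth = 5976 * 1.8 = 10756.8 m^3

10756.8 m^3


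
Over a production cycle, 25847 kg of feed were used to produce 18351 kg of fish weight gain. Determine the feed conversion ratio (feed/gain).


FCR = feed consumed / weight gained
FCR = 25847 kg / 18351 kg = 1.40848

1.40848


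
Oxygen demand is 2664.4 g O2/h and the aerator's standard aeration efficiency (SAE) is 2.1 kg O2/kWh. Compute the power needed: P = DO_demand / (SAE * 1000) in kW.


SAE in g O2/kWh = 2.1 * 1000 = 2100 g/kWh
P = DO_demand / SAE_g = 2664.4 / 2100 = 1.26876 kW

1.26876 kW


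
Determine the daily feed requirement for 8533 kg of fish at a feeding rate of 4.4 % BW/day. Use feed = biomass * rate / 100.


Feeding rate fraction = 4.4% / 100 = 0.044
Daily feed = 8533 kg * 0.044 = 375.452 kg/day

375.452 kg/day


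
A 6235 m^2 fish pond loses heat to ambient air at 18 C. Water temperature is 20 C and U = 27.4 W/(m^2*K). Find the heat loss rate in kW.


Temperature difference dT = 20 - 18 = 2 K
Heat loss (W) = U * A * dT = 27.4 * 6235 * 2 = 341678 W
Convert to kW: 341678 / 1000 = 341.678 kW

341.678 kW


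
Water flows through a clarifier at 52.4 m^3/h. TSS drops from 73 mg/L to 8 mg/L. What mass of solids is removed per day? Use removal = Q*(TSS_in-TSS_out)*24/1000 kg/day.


Concentration drop: TSS_in - TSS_out = 73 - 8 = 65 mg/L
Hourly solids removed = Q * dTSS = 52.4 m^3/h * 65 mg/L = 3406 g/h  (m^3/h * mg/L = g/h)
Daily solids removed = 3406 * 24 = 81744 g/day
Convert g to kg: 81744 / 1000 = 81.744 kg/day

81.744 kg/day


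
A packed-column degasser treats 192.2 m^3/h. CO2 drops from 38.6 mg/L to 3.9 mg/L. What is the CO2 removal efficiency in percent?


CO2_out / CO2_in = 3.9 / 38.6 = 0.10103627
Fraction remaining = 0.10103627
efficiency = (1 - 0.10103627) * 100 = 89.8964 %

89.8964 %


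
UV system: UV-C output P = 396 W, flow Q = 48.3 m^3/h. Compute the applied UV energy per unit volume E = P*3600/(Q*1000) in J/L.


Energy delivered per hour = 396 W * 3600 s = 1425600 J/h
Volume treated per hour = 48.3 m^3/h * 1000 = 48300 L/h
dose = 1425600 / 48300 = 29.5155 J/L

29.5155 J/L


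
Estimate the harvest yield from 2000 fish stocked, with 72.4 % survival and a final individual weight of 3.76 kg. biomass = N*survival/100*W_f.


Survivors = 2000 * 72.4/100 = 1448 fish
Harvest biomass = survivors * W_f = 1448 * 3.76 = 5444.48 kg

5444.48 kg


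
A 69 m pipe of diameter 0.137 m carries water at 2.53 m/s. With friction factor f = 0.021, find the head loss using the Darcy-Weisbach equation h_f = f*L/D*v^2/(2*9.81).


v^2 = 2.53^2 = 6.4009 m^2/s^2
L/D = 69/0.137 = 503.64964
h_f = f*(L/D)*v^2/(2g) = 0.021 * 503.64964 * 6.4009 / 19.62 = 3.45056 m

3.45056 m


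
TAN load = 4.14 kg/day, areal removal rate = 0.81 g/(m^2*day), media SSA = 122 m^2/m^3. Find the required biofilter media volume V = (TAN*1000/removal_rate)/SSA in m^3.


A = 4.14*1000 / 0.81 = 5111.1111 m^2
V = 5111.1111 / 122 = 41.8944

41.8944 m^3


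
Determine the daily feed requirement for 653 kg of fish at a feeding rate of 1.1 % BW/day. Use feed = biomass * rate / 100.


Feeding rate fraction = 1.1% / 100 = 0.011
Daily feed = 653 kg * 0.011 = 7.183 kg/day

7.183 kg/day


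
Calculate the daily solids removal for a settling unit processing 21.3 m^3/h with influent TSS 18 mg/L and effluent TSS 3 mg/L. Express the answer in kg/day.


Concentration drop: TSS_in - TSS_out = 18 - 3 = 15 mg/L
Hourly solids removed = Q * dTSS = 21.3 m^3/h * 15 mg/L = 319.5 g/h  (m^3/h * mg/L = g/h)
Daily solids removed = 319.5 * 24 = 7668 g/day
Convert g to kg: 7668 / 1000 = 7.668 kg/day

7.668 kg/day


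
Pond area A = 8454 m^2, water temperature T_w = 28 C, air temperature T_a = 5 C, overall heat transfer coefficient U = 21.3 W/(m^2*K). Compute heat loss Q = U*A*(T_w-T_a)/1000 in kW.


Temperature difference dT = 28 - 5 = 23 K
Heat loss (W) = U * A * dT = 21.3 * 8454 * 23 = 4141614.6 W
Convert to kW: 4141614.6 / 1000 = 4141.6146 kW

4141.6146 kW


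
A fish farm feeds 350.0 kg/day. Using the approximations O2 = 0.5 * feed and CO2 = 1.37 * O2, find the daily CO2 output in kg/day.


O2 = 350.0 * 0.5 = 175
CO2 = 175 * 1.37 = 239.75

239.75 kg/day


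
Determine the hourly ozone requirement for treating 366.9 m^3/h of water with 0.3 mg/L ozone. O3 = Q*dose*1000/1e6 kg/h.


O3 demand (mg/h) = Q * dose * 1000 = 366.9 * 0.3 * 1000 = 110070 mg/h
Convert mg to kg: 110070 / 1e6 = 0.11007 kg/h

0.11007 kg/h


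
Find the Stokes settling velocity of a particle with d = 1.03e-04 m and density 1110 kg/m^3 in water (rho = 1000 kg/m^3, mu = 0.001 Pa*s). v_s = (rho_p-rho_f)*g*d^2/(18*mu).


Density difference: rho_p - rho_f = 1110 - 1000 = 110 kg/m^3
d^2 = (1.03e-04)^2 = 1.0609e-08 m^2
Numerator = (rho_p - rho_f) * g * d^2 = 110 * 9.81 * 1.0609e-08 = 1.1448172e-05
Denominator = 18 * mu = 18 * 0.001 = 0.018
v_s = 1.1448172e-05 / 0.018 = 6.3601e-04 m/s
Check: Re = rho_f * v_s * d / mu = 1000 * 6.3601e-04 * 1.03e-04 / 0.001 = 0.0655 < 1, so Stokes' law applies.

6.3601e-04 m/s


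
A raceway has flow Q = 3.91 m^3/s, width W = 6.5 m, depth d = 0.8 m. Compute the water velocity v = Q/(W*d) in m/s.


Cross-sectional area = W * d = 6.5 * 0.8 = 5.2 m^2
Velocity = Q / A = 3.91 / 5.2 = 0.751923 m/s

0.751923 m/s


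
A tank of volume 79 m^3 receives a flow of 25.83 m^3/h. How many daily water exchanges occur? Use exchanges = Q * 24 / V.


Daily flow volume = 25.83 m^3/h * 24 h = 619.92 m^3/day
Exchanges = daily flow / tank volume = 619.92 / 79 = 7.84709 exchanges/day

7.84709 exchanges/day
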